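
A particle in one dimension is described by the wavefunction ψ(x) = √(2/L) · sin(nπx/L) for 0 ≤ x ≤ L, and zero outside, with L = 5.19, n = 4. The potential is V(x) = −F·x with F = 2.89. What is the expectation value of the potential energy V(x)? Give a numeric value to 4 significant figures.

⟨V⟩ = ∫ V(x)·|ψ|² dx.
With sin²θ = (1 − cos2θ)/2 on 0 ≤ x ≤ L: ∫sin²(nπx/L) dx = L/2, ∫x·sin²(nπx/L) dx = L²/4, ∫x²·sin²(nπx/L) dx = L³·(1/6 − 1/(4n²π²)); higher powers xᵏ the same way, integrating xᵏ·cos(2nπx/L) by parts.
⟨V⟩ = -7.4996.

-7.500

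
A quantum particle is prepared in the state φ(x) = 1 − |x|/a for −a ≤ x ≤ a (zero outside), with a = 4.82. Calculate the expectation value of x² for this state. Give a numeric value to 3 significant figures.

2.32

⟨x²⟩ = ∫ x²·|φ|² dx / ∫|φ|² dx (integrals over the domain).
φ is even, so ∫ over [−a, a] = 2∫₀ᵃ with φ = 1 − x/a there: ∫₀ᵃ (1 − x/a)² dx = a/3, ∫₀ᵃ x²(1 − x/a)² dx = a³/30, ∫₀ᵃ x⁴(1 − x/a)² dx = a⁵/105.
State is unnormalized: ∫|φ|² dx = 3.2133, and ∫φ*·x²·φ dx = 7.4653, so ⟨x²⟩ = 7.4653 / 3.2133.
⟨x²⟩ = 2.3232.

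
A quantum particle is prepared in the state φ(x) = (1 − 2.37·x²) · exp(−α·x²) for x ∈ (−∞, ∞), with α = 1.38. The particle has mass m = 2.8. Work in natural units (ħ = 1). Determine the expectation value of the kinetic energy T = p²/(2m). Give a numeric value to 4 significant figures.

T = −(ħ²/2m) d²/dx², so ⟨T⟩ = −(ħ²/2m) ∫ φ*·φ'' dx / ∫|φ|² dx; with m = 2.8.
Expand each integrand as polynomial × e^(−2αx²) and use ∫x^(2j)·e^(−2αx²) dx = (2j−1)!!/(4α)^j · √(π/(2α)), odd powers → 0; here √(π/(2α)) = 1.0669. Differentiate with the product rule, d/dx e^(−αx²) = −2αx·e^(−αx²).
State is unnormalized: ∫|φ|² dx = 0.74077, and ∫φ*·(−ħ²/2m · φ'') dx = 0.82793, so ⟨T⟩ = 0.82793 / 0.74077.
⟨T⟩ = 1.1177.

1.118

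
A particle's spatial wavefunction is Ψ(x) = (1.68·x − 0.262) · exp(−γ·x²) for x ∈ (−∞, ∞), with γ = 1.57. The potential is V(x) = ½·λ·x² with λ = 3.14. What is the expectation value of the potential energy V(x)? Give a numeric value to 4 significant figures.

0.6838

⟨V⟩ = ∫ V(x)·|Ψ|² dx / ∫|Ψ|² dx.
Expand each integrand as polynomial × e^(−2γx²) and use ∫x^(2j)·e^(−2γx²) dx = (2j−1)!!/(4γ)^j · √(π/(2γ)), odd powers → 0; here √(π/(2γ)) = 1.0003.
State is unnormalized: ∫|Ψ|² dx = 0.51820, and ∫Ψ*·V(x)·Ψ dx = 0.35432, so ⟨V⟩ = 0.35432 / 0.51820.
⟨V⟩ = 0.68375.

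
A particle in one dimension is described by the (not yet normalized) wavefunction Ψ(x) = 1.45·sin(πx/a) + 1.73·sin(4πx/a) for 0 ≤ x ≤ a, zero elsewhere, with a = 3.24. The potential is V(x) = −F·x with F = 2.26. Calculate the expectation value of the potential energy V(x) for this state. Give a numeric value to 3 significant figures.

-3.56

⟨V⟩ = ∫ V(x)·|Ψ|² dx / ∫|Ψ|² dx.
On 0 ≤ x ≤ a (j ≠ l): ∫sin²(jπx/a) dx = a/2, ∫sin(jπx/a)·sin(lπx/a) dx = 0; diagonal moments ∫x·sin²(jπx/a) dx = a²/4, ∫x²·sin²(jπx/a) dx = a³·(1/6 − 1/(4j²π²)); cross terms ∫x·sin(jπx/a)·sin(lπx/a) dx = 0 for j + l even and −4jla²/(π²(j² − l²)²) for j + l odd, ∫x²·sin(jπx/a)·sin(lπx/a) dx = (−1)^(j+l)·4jla³/(π²(j² − l²)²); higher powers the same way via product-to-sum and parts.
State is unnormalized: ∫|Ψ|² dx = 8.2545, and ∫Ψ*·V(x)·Ψ dx = -29.364, so ⟨V⟩ = -29.364 / 8.2545.
⟨V⟩ = -3.5573.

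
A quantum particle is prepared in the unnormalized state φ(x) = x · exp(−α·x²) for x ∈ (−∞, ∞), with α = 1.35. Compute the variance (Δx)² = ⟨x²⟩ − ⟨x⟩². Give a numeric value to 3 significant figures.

0.556

Compute ⟨x⟩ and ⟨x²⟩ separately, then (Δx)² = ⟨x²⟩ − ⟨x⟩².
Expand each integrand as polynomial × e^(−2αx²) and use ∫x^(2j)·e^(−2αx²) dx = (2j−1)!!/(4α)^j · √(π/(2α)), odd powers → 0; here √(π/(2α)) = 1.0787.
Normalization: ∫|φ|² dx = 0.19976.
⟨x⟩ = 0.0000 and ⟨x²⟩ = 0.55556.
(Δx)² = 0.55556 − (0.0000)² = 0.55556.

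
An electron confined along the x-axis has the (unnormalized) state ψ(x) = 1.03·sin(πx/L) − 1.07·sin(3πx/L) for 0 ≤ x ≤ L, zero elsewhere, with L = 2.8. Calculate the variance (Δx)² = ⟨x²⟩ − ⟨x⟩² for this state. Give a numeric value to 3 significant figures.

Compute ⟨x⟩ and ⟨x²⟩ separately, then (Δx)² = ⟨x²⟩ − ⟨x⟩².
On 0 ≤ x ≤ L (j ≠ l): ∫sin²(jπx/L) dx = L/2, ∫sin(jπx/L)·sin(lπx/L) dx = 0; diagonal moments ∫x·sin²(jπx/L) dx = L²/4, ∫x²·sin²(jπx/L) dx = L³·(1/6 − 1/(4j²π²)); cross terms ∫x·sin(jπx/L)·sin(lπx/L) dx = 0 for j + l even and −4jlL²/(π²(j² − l²)²) for j + l odd, ∫x²·sin(jπx/L)·sin(lπx/L) dx = (−1)^(j+l)·4jlL³/(π²(j² − l²)²); higher powers the same way via product-to-sum and parts.
Normalization: ∫|ψ|² dx = 3.0881.
⟨x⟩ = 1.4000 and ⟨x²⟩ = 2.1017.
(Δx)² = 2.1017 − (1.4000)² = 0.14173.

0.142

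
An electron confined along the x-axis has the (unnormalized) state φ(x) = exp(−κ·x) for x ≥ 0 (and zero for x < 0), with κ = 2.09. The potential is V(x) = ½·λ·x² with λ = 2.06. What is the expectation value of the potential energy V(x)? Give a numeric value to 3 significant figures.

⟨V⟩ = ∫ V(x)·|φ|² dx / ∫|φ|² dx.
Every integrand reduces to terms xʲ·e^(−2κx) on [0, ∞); use ∫₀^∞ xʲ·e^(−2κx) dx = j!/(2κ)^(j+1).
State is unnormalized: ∫|φ|² dx = 0.23923, and ∫φ*·V(x)·φ dx = 0.028206, so ⟨V⟩ = 0.028206 / 0.23923.
⟨V⟩ = 0.11790.

0.118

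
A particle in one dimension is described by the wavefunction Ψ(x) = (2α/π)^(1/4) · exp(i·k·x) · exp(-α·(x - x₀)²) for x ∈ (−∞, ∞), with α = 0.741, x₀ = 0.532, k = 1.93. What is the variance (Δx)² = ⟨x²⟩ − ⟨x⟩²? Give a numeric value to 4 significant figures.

0.3374

Compute ⟨x⟩ and ⟨x²⟩ separately, then (Δx)² = ⟨x²⟩ − ⟨x⟩².
Gaussian moments (u = x − x₀): ∫u^(2j)·e^(−2αu²) du = (2j−1)!!/(4α)^j · √(π/(2α)), odd powers integrate to 0; here √(π/(2α)) = 1.4560.
⟨x⟩ = 0.53200 and ⟨x²⟩ = 0.62041.
(Δx)² = 0.62041 − (0.53200)² = 0.33738.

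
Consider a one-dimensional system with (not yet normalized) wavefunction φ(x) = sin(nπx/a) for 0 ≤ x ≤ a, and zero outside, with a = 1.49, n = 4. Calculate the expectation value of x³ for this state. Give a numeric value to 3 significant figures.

⟨x³⟩ = ∫ x³·|φ|² dx / ∫|φ|² dx (integrals over the domain).
With sin²θ = (1 − cos2θ)/2 on 0 ≤ x ≤ a: ∫sin²(nπx/a) dx = a/2, ∫x·sin²(nπx/a) dx = a²/4, ∫x²·sin²(nπx/a) dx = a³·(1/6 − 1/(4n²π²)); higher powers xᵏ the same way, integrating xᵏ·cos(2nπx/a) by parts.
State is unnormalized: ∫|φ|² dx = 0.74500, and ∫φ*·x³·φ dx = 0.60440, so ⟨x³⟩ = 0.60440 / 0.74500.
⟨x³⟩ = 0.81128.

0.811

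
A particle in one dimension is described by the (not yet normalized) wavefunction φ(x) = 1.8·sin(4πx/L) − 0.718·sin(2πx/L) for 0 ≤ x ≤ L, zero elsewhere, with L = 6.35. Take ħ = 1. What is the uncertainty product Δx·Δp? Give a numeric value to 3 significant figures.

2.60

Δx = √(⟨x²⟩−⟨x⟩²), Δp = √(⟨p²⟩−⟨p⟩²).
On 0 ≤ x ≤ L (j ≠ l): ∫sin²(jπx/L) dx = L/2, ∫sin(jπx/L)·sin(lπx/L) dx = 0; diagonal moments ∫x·sin²(jπx/L) dx = L²/4, ∫x²·sin²(jπx/L) dx = L³·(1/6 − 1/(4j²π²)); cross terms ∫x·sin(jπx/L)·sin(lπx/L) dx = 0 for j + l even and −4jlL²/(π²(j² − l²)²) for j + l odd, ∫x²·sin(jπx/L)·sin(lπx/L) dx = (−1)^(j+l)·4jlL³/(π²(j² − l²)²); higher powers the same way via product-to-sum and parts. d²/dx² sin(jπx/L) = −(jπ/L)²·sin(jπx/L); on 0 ≤ x ≤ L, ∫sin²(jπx/L) dx = L/2 and ∫sin(jπx/L)·sin(lπx/L) dx = 0 for j ≠ l, so only diagonal terms survive in ∫|φ|² and ∫φ·φ″; ∫φ·φ′ dx = [φ²/2] between the walls = 0.
Normalization: ∫|φ|² dx = 11.924.
⟨x⟩ = 3.1750, ⟨x²⟩ = 12.011 ⇒ Δx = 1.3893.
⟨p⟩ = 0.0000, ⟨p²⟩ = 3.5131 ⇒ Δp = 1.8743.
Δx·Δp = 2.6040.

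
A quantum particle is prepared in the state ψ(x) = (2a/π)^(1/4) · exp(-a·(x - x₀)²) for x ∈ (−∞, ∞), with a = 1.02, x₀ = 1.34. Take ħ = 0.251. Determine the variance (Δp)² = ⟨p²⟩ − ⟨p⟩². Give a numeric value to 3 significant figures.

Compute ⟨p⟩ and ⟨p²⟩ separately; (Δp)² = ⟨p²⟩ − ⟨p⟩².
Gaussian moments (u = x − x₀): ∫u^(2j)·e^(−2au²) du = (2j−1)!!/(4a)^j · √(π/(2a)), odd powers integrate to 0; here √(π/(2a)) = 1.2410. Derivatives: d/dx e^(−au²) = −2au·e^(−au²), d²/dx² e^(−au²) = (4a²u² − 2a)·e^(−au²).
⟨p⟩ = 0.0000 and ⟨p²⟩ = 0.064261.
(Δp)² = 0.064261 − (0.0000)² = 0.064261.

0.0643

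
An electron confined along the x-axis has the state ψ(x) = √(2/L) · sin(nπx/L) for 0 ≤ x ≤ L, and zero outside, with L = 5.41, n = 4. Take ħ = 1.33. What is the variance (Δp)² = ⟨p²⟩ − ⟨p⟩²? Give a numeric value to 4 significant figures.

Compute ⟨p⟩ and ⟨p²⟩ separately; (Δp)² = ⟨p²⟩ − ⟨p⟩².
d/dx sin(nπx/L) = (nπ/L)·cos(nπx/L) and d²/dx² sin(nπx/L) = −(nπ/L)²·sin(nπx/L); on 0 ≤ x ≤ L, ∫sin²(nπx/L) dx = L/2 and ∫sin(nπx/L)·cos(nπx/L) dx = 0.
⟨p⟩ = 0.0000 and ⟨p²⟩ = 9.5440.
(Δp)² = 9.5440 − (0.0000)² = 9.5440.

9.544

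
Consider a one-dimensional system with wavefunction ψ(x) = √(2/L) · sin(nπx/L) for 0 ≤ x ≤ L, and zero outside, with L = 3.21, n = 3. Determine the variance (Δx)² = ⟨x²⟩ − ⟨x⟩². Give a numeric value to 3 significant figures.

0.801

Compute ⟨x⟩ and ⟨x²⟩ separately, then (Δx)² = ⟨x²⟩ − ⟨x⟩².
With sin²θ = (1 − cos2θ)/2 on 0 ≤ x ≤ L: ∫sin²(nπx/L) dx = L/2, ∫x·sin²(nπx/L) dx = L²/4, ∫x²·sin²(nπx/L) dx = L³·(1/6 − 1/(4n²π²)); higher powers xᵏ the same way, integrating xᵏ·cos(2nπx/L) by parts.
⟨x⟩ = 1.6050 and ⟨x²⟩ = 3.3767.
(Δx)² = 3.3767 − (1.6050)² = 0.80067.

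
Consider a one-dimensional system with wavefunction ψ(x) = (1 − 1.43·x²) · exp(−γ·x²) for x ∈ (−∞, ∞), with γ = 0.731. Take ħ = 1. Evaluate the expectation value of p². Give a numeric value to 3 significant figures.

3.61

p² ψ = −ħ² d²ψ/dx²; ⟨p²⟩ = −ħ² ∫ ψ*·ψ'' dx / ∫|ψ|² dx.
Expand each integrand as polynomial × e^(−2γx²) and use ∫x^(2j)·e^(−2γx²) dx = (2j−1)!!/(4γ)^j · √(π/(2γ)), odd powers → 0; here √(π/(2γ)) = 1.4659. Differentiate with the product rule, d/dx e^(−γx²) = −2γx·e^(−γx²).
State is unnormalized: ∫|ψ|² dx = 1.0839, and ∫ψ*·(−ħ² ψ'') dx = 3.9137, so ⟨p²⟩ = 3.9137 / 1.0839.
⟨p²⟩ = 3.6108.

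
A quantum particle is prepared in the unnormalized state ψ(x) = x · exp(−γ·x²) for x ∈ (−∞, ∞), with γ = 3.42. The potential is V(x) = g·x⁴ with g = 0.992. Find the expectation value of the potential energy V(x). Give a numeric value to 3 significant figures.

0.0795

⟨V⟩ = ∫ V(x)·|ψ|² dx / ∫|ψ|² dx.
Expand each integrand as polynomial × e^(−2γx²) and use ∫x^(2j)·e^(−2γx²) dx = (2j−1)!!/(4γ)^j · √(π/(2γ)), odd powers → 0; here √(π/(2γ)) = 0.67771.
State is unnormalized: ∫|ψ|² dx = 0.049541, and ∫ψ*·V(x)·ψ dx = 0.0039391, so ⟨V⟩ = 0.0039391 / 0.049541.
⟨V⟩ = 0.079512.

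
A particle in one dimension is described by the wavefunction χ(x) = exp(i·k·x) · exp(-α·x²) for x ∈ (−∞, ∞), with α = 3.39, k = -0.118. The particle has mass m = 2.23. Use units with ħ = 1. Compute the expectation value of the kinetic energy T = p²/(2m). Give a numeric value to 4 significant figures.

0.7632

T = −(ħ²/2m) d²/dx², so ⟨T⟩ = −(ħ²/2m) ∫ χ*·χ'' dx / ∫|χ|² dx; with m = 2.23.
Gaussian moments: ∫x^(2j)·e^(−2αx²) dx = (2j−1)!!/(4α)^j · √(π/(2α)), odd powers integrate to 0; here √(π/(2α)) = 0.68071. Derivatives: χ′ = (ik − 2αx)·χ, χ″ = ((ik − 2αx)² − 2α)·χ; the odd-in-x pieces drop out.
State is unnormalized: ∫|χ|² dx = 0.68071, and ∫χ*·(−ħ²/2m · χ'') dx = 0.51952, so ⟨T⟩ = 0.51952 / 0.68071.
⟨T⟩ = 0.76321.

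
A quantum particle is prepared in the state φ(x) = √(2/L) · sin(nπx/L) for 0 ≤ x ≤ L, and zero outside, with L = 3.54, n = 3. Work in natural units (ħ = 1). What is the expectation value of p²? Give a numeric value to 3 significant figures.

7.09

p² φ = −ħ² d²φ/dx²; ⟨p²⟩ = −ħ² ∫ φ*·φ'' dx.
d/dx sin(nπx/L) = (nπ/L)·cos(nπx/L) and d²/dx² sin(nπx/L) = −(nπ/L)²·sin(nπx/L); on 0 ≤ x ≤ L, ∫sin²(nπx/L) dx = L/2 and ∫sin(nπx/L)·cos(nπx/L) dx = 0.
⟨p²⟩ = 7.0882.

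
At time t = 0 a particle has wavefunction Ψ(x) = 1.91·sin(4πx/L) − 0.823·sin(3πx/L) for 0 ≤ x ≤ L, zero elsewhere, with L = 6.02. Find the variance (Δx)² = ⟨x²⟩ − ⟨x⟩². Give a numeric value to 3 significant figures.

2.14

Compute ⟨x⟩ and ⟨x²⟩ separately, then (Δx)² = ⟨x²⟩ − ⟨x⟩².
On 0 ≤ x ≤ L (j ≠ l): ∫sin²(jπx/L) dx = L/2, ∫sin(jπx/L)·sin(lπx/L) dx = 0; diagonal moments ∫x·sin²(jπx/L) dx = L²/4, ∫x²·sin²(jπx/L) dx = L³·(1/6 − 1/(4j²π²)); cross terms ∫x·sin(jπx/L)·sin(lπx/L) dx = 0 for j + l even and −4jlL²/(π²(j² − l²)²) for j + l odd, ∫x²·sin(jπx/L)·sin(lπx/L) dx = (−1)^(j+l)·4jlL³/(π²(j² − l²)²); higher powers the same way via product-to-sum and parts.
Normalization: ∫|Ψ|² dx = 13.020.
⟨x⟩ = 3.8786 and ⟨x²⟩ = 17.180.
(Δx)² = 17.180 − (3.8786)² = 2.1369.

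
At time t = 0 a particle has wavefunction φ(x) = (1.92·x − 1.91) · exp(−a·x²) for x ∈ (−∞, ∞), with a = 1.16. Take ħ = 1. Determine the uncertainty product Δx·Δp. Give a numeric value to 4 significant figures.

Δx = √(⟨x²⟩−⟨x⟩²), Δp = √(⟨p²⟩−⟨p⟩²).
Expand each integrand as polynomial × e^(−2ax²) and use ∫x^(2j)·e^(−2ax²) dx = (2j−1)!!/(4a)^j · √(π/(2a)), odd powers → 0; here √(π/(2a)) = 1.1637. Differentiate with the product rule, d/dx e^(−ax²) = −2ax·e^(−ax²).
Normalization: ∫|φ|² dx = 5.1697.
⟨x⟩ = -0.35580, ⟨x²⟩ = 0.29260 ⇒ Δx = 0.40744.
⟨p⟩ = 0.0000, ⟨p²⟩ = 1.5749 ⇒ Δp = 1.2549.
Δx·Δp = 0.51131.

0.5113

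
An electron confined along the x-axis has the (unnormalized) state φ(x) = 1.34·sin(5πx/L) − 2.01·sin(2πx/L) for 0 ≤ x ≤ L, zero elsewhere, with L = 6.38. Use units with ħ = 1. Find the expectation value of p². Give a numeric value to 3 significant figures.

2.54

p² φ = −ħ² d²φ/dx²; ⟨p²⟩ = −ħ² ∫ φ*·φ'' dx / ∫|φ|² dx.
d²/dx² sin(jπx/L) = −(jπ/L)²·sin(jπx/L); on 0 ≤ x ≤ L, ∫sin²(jπx/L) dx = L/2 and ∫sin(jπx/L)·sin(lπx/L) dx = 0 for j ≠ l, so only diagonal terms survive in ∫|φ|² and ∫φ·φ″; ∫φ·φ′ dx = [φ²/2] between the walls = 0.
State is unnormalized: ∫|φ|² dx = 18.616, and ∫φ*·(−ħ² φ'') dx = 47.221, so ⟨p²⟩ = 47.221 / 18.616.
⟨p²⟩ = 2.5366.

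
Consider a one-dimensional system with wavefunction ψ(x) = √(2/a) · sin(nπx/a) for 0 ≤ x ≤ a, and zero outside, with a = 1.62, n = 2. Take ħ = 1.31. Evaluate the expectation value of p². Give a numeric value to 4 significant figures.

p² ψ = −ħ² d²ψ/dx²; ⟨p²⟩ = −ħ² ∫ ψ*·ψ'' dx.
d/dx sin(nπx/a) = (nπ/a)·cos(nπx/a) and d²/dx² sin(nπx/a) = −(nπ/a)²·sin(nπx/a); on 0 ≤ x ≤ a, ∫sin²(nπx/a) dx = a/2 and ∫sin(nπx/a)·cos(nπx/a) dx = 0.
⟨p²⟩ = 25.815.

25.82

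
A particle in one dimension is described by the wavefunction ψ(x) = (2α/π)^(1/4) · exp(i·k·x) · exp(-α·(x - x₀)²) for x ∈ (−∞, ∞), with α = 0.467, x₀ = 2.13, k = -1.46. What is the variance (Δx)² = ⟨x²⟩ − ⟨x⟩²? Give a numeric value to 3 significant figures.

Compute ⟨x⟩ and ⟨x²⟩ separately, then (Δx)² = ⟨x²⟩ − ⟨x⟩².
Gaussian moments (u = x − x₀): ∫u^(2j)·e^(−2αu²) du = (2j−1)!!/(4α)^j · √(π/(2α)), odd powers integrate to 0; here √(π/(2α)) = 1.8340.
⟨x⟩ = 2.1300 and ⟨x²⟩ = 5.0722.
(Δx)² = 5.0722 − (2.1300)² = 0.53533.

0.535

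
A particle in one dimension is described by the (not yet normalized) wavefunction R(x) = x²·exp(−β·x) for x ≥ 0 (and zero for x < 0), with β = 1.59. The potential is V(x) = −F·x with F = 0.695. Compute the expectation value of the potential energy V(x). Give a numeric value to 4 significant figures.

⟨V⟩ = ∫ V(x)·|R|² dx / ∫|R|² dx.
Every integrand reduces to terms xʲ·e^(−2βx) on [0, ∞); use ∫₀^∞ xʲ·e^(−2βx) dx = j!/(2β)^(j+1).
State is unnormalized: ∫|R|² dx = 0.073803, and ∫R*·V(x)·R dx = -0.080650, so ⟨V⟩ = -0.080650 / 0.073803.
⟨V⟩ = -1.0928.

-1.093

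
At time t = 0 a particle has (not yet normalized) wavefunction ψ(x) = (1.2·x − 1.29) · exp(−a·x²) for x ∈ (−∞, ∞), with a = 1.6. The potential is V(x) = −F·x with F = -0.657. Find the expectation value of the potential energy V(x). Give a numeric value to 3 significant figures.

-0.168

⟨V⟩ = ∫ V(x)·|ψ|² dx / ∫|ψ|² dx.
Expand each integrand as polynomial × e^(−2ax²) and use ∫x^(2j)·e^(−2ax²) dx = (2j−1)!!/(4a)^j · √(π/(2a)), odd powers → 0; here √(π/(2a)) = 0.99083.
State is unnormalized: ∫|ψ|² dx = 1.8718, and ∫ψ*·V(x)·ψ dx = -0.31491, so ⟨V⟩ = -0.31491 / 1.8718.
⟨V⟩ = -0.16824.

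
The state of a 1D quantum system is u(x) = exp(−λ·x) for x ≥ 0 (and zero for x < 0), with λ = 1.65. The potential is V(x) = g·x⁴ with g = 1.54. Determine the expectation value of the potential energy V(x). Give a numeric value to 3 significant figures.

0.312

⟨V⟩ = ∫ V(x)·|u|² dx / ∫|u|² dx.
Every integrand reduces to terms xʲ·e^(−2λx) on [0, ∞); use ∫₀^∞ xʲ·e^(−2λx) dx = j!/(2λ)^(j+1).
State is unnormalized: ∫|u|² dx = 0.30303, and ∫u*·V(x)·u dx = 0.094441, so ⟨V⟩ = 0.094441 / 0.30303.
⟨V⟩ = 0.31166.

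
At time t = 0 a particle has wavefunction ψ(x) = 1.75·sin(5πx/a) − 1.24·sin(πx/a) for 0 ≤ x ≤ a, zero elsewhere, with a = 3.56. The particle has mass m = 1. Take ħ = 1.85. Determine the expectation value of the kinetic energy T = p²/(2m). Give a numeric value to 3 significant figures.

22.6

T = −(ħ²/2m) d²/dx², so ⟨T⟩ = −(ħ²/2m) ∫ ψ*·ψ'' dx / ∫|ψ|² dx; with m = 1.
d²/dx² sin(jπx/a) = −(jπ/a)²·sin(jπx/a); on 0 ≤ x ≤ a, ∫sin²(jπx/a) dx = a/2 and ∫sin(jπx/a)·sin(lπx/a) dx = 0 for j ≠ l, so only diagonal terms survive in ∫|ψ|² and ∫ψ·ψ″; ∫ψ·ψ′ dx = [ψ²/2] between the walls = 0.
State is unnormalized: ∫|ψ|² dx = 8.1882, and ∫ψ*·(−ħ²/2m · ψ'') dx = 185.26, so ⟨T⟩ = 185.26 / 8.1882.
⟨T⟩ = 22.625.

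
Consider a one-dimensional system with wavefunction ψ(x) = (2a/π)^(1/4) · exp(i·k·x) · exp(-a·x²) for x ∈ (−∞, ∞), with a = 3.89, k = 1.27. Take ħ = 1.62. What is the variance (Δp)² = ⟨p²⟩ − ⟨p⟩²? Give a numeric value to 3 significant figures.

10.2

Compute ⟨p⟩ and ⟨p²⟩ separately; (Δp)² = ⟨p²⟩ − ⟨p⟩².
Gaussian moments: ∫x^(2j)·e^(−2ax²) dx = (2j−1)!!/(4a)^j · √(π/(2a)), odd powers integrate to 0; here √(π/(2a)) = 0.63546. Derivatives: ψ′ = (ik − 2ax)·ψ, ψ″ = ((ik − 2ax)² − 2a)·ψ; the odd-in-x pieces drop out.
⟨p⟩ = 2.0574 and ⟨p²⟩ = 14.442.
(Δp)² = 14.442 − (2.0574)² = 10.209.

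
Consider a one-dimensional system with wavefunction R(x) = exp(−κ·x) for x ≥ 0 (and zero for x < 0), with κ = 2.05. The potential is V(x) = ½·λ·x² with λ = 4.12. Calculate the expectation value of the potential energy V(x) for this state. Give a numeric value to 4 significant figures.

0.2451

⟨V⟩ = ∫ V(x)·|R|² dx / ∫|R|² dx.
Every integrand reduces to terms xʲ·e^(−2κx) on [0, ∞); use ∫₀^∞ xʲ·e^(−2κx) dx = j!/(2κ)^(j+1).
State is unnormalized: ∫|R|² dx = 0.24390, and ∫R*·V(x)·R dx = 0.059779, so ⟨V⟩ = 0.059779 / 0.24390.
⟨V⟩ = 0.24509.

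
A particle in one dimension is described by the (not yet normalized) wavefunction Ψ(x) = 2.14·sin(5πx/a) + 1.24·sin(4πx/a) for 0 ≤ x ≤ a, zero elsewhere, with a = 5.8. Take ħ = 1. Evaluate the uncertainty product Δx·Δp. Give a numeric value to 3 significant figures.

Δx = √(⟨x²⟩−⟨x⟩²), Δp = √(⟨p²⟩−⟨p⟩²).
On 0 ≤ x ≤ a (j ≠ l): ∫sin²(jπx/a) dx = a/2, ∫sin(jπx/a)·sin(lπx/a) dx = 0; diagonal moments ∫x·sin²(jπx/a) dx = a²/4, ∫x²·sin²(jπx/a) dx = a³·(1/6 − 1/(4j²π²)); cross terms ∫x·sin(jπx/a)·sin(lπx/a) dx = 0 for j + l even and −4jla²/(π²(j² − l²)²) for j + l odd, ∫x²·sin(jπx/a)·sin(lπx/a) dx = (−1)^(j+l)·4jla³/(π²(j² − l²)²); higher powers the same way via product-to-sum and parts. d²/dx² sin(jπx/a) = −(jπ/a)²·sin(jπx/a); on 0 ≤ x ≤ a, ∫sin²(jπx/a) dx = a/2 and ∫sin(jπx/a)·sin(lπx/a) dx = 0 for j ≠ l, so only diagonal terms survive in ∫|Ψ|² and ∫Ψ·Ψ″; ∫Ψ·Ψ′ dx = [Ψ²/2] between the walls = 0.
Normalization: ∫|Ψ|² dx = 17.740.
⟨x⟩ = 1.8929, ⟨x²⟩ = 5.2943 ⇒ Δx = 1.3082.
⟨p⟩ = 0.0000, ⟨p²⟩ = 6.6710 ⇒ Δp = 2.5828.
Δx·Δp = 3.3787.

3.38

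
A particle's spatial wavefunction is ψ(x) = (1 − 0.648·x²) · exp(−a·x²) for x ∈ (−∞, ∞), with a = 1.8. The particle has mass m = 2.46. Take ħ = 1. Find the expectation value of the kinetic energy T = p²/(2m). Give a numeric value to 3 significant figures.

T = −(ħ²/2m) d²/dx², so ⟨T⟩ = −(ħ²/2m) ∫ ψ*·ψ'' dx / ∫|ψ|² dx; with m = 2.46.
Expand each integrand as polynomial × e^(−2ax²) and use ∫x^(2j)·e^(−2ax²) dx = (2j−1)!!/(4a)^j · √(π/(2a)), odd powers → 0; here √(π/(2a)) = 0.93417. Differentiate with the product rule, d/dx e^(−ax²) = −2ax·e^(−ax²).
State is unnormalized: ∫|ψ|² dx = 0.78872, and ∫ψ*·(−ħ²/2m · ψ'') dx = 0.42266, so ⟨T⟩ = 0.42266 / 0.78872.
⟨T⟩ = 0.53589.

0.536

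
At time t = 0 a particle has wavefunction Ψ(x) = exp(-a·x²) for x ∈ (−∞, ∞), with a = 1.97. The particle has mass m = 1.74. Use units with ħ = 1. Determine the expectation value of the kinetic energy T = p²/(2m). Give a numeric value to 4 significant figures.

T = −(ħ²/2m) d²/dx², so ⟨T⟩ = −(ħ²/2m) ∫ Ψ*·Ψ'' dx / ∫|Ψ|² dx; with m = 1.74.
Gaussian moments: ∫x^(2j)·e^(−2ax²) dx = (2j−1)!!/(4a)^j · √(π/(2a)), odd powers integrate to 0; here √(π/(2a)) = 0.89295. Derivatives: d/dx e^(−ax²) = −2ax·e^(−ax²), d²/dx² e^(−ax²) = (4a²x² − 2a)·e^(−ax²).
State is unnormalized: ∫|Ψ|² dx = 0.89295, and ∫Ψ*·(−ħ²/2m · Ψ'') dx = 0.50549, so ⟨T⟩ = 0.50549 / 0.89295.
⟨T⟩ = 0.56609.

0.5661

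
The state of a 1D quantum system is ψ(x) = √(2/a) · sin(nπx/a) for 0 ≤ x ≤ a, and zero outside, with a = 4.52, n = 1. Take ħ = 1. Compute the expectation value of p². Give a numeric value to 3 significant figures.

0.483

p² ψ = −ħ² d²ψ/dx²; ⟨p²⟩ = −ħ² ∫ ψ*·ψ'' dx.
d/dx sin(nπx/a) = (nπ/a)·cos(nπx/a) and d²/dx² sin(nπx/a) = −(nπ/a)²·sin(nπx/a); on 0 ≤ x ≤ a, ∫sin²(nπx/a) dx = a/2 and ∫sin(nπx/a)·cos(nπx/a) dx = 0.
⟨p²⟩ = 0.48308.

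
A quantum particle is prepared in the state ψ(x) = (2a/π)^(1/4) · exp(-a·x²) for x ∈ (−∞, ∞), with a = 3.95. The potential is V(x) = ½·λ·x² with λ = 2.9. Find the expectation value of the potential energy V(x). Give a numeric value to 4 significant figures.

0.09177

⟨V⟩ = ∫ V(x)·|ψ|² dx.
Gaussian moments: ∫x^(2j)·e^(−2ax²) dx = (2j−1)!!/(4a)^j · √(π/(2a)), odd powers integrate to 0; here √(π/(2a)) = 0.63061.
⟨V⟩ = 0.091772.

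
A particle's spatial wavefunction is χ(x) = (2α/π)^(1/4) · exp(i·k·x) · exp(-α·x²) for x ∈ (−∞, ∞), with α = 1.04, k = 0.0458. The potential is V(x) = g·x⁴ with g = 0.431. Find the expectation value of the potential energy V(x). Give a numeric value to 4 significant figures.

0.07472

⟨V⟩ = ∫ V(x)·|χ|² dx.
Gaussian moments: ∫x^(2j)·e^(−2αx²) dx = (2j−1)!!/(4α)^j · √(π/(2α)), odd powers integrate to 0; here √(π/(2α)) = 1.2290.
⟨V⟩ = 0.074716.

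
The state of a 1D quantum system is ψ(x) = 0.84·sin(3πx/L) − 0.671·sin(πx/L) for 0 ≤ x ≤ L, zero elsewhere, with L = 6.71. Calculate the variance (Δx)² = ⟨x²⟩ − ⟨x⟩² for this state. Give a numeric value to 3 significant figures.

Compute ⟨x⟩ and ⟨x²⟩ separately, then (Δx)² = ⟨x²⟩ − ⟨x⟩².
On 0 ≤ x ≤ L (j ≠ l): ∫sin²(jπx/L) dx = L/2, ∫sin(jπx/L)·sin(lπx/L) dx = 0; diagonal moments ∫x·sin²(jπx/L) dx = L²/4, ∫x²·sin²(jπx/L) dx = L³·(1/6 − 1/(4j²π²)); cross terms ∫x·sin(jπx/L)·sin(lπx/L) dx = 0 for j + l even and −4jlL²/(π²(j² − l²)²) for j + l odd, ∫x²·sin(jπx/L)·sin(lπx/L) dx = (−1)^(j+l)·4jlL³/(π²(j² − l²)²); higher powers the same way via product-to-sum and parts.
Normalization: ∫|ψ|² dx = 3.8778.
⟨x⟩ = 3.3550 and ⟨x²⟩ = 12.296.
(Δx)² = 12.296 − (3.3550)² = 1.0403.

1.04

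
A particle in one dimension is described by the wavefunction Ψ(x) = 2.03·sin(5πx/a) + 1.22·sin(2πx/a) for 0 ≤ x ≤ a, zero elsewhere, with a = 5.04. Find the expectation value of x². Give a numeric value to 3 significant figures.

⟨x²⟩ = ∫ x²·|Ψ|² dx / ∫|Ψ|² dx (integrals over the domain).
On 0 ≤ x ≤ a (j ≠ l): ∫sin²(jπx/a) dx = a/2, ∫sin(jπx/a)·sin(lπx/a) dx = 0; diagonal moments ∫x·sin²(jπx/a) dx = a²/4, ∫x²·sin²(jπx/a) dx = a³·(1/6 − 1/(4j²π²)); cross terms ∫x·sin(jπx/a)·sin(lπx/a) dx = 0 for j + l even and −4jla²/(π²(j² − l²)²) for j + l odd, ∫x²·sin(jπx/a)·sin(lπx/a) dx = (−1)^(j+l)·4jla³/(π²(j² − l²)²); higher powers the same way via product-to-sum and parts.
State is unnormalized: ∫|Ψ|² dx = 14.135, and ∫Ψ*·x²·Ψ dx = 112.12, so ⟨x²⟩ = 112.12 / 14.135.
⟨x²⟩ = 7.9317.

7.93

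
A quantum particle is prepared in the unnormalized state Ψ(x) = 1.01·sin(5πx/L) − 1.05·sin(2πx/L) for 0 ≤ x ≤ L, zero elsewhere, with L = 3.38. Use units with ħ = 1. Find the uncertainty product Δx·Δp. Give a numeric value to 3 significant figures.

Δx = √(⟨x²⟩−⟨x⟩²), Δp = √(⟨p²⟩−⟨p⟩²).
On 0 ≤ x ≤ L (j ≠ l): ∫sin²(jπx/L) dx = L/2, ∫sin(jπx/L)·sin(lπx/L) dx = 0; diagonal moments ∫x·sin²(jπx/L) dx = L²/4, ∫x²·sin²(jπx/L) dx = L³·(1/6 − 1/(4j²π²)); cross terms ∫x·sin(jπx/L)·sin(lπx/L) dx = 0 for j + l even and −4jlL²/(π²(j² − l²)²) for j + l odd, ∫x²·sin(jπx/L)·sin(lπx/L) dx = (−1)^(j+l)·4jlL³/(π²(j² − l²)²); higher powers the same way via product-to-sum and parts. d²/dx² sin(jπx/L) = −(jπ/L)²·sin(jπx/L); on 0 ≤ x ≤ L, ∫sin²(jπx/L) dx = L/2 and ∫sin(jπx/L)·sin(lπx/L) dx = 0 for j ≠ l, so only diagonal terms survive in ∫|Ψ|² and ∫Ψ·Ψ″; ∫Ψ·Ψ′ dx = [Ψ²/2] between the walls = 0.
Normalization: ∫|Ψ|² dx = 3.5872.
⟨x⟩ = 1.7521, ⟨x²⟩ = 3.9317 ⇒ Δx = 0.92839.
⟨p⟩ = 0.0000, ⟨p²⟩ = 12.174 ⇒ Δp = 3.4892.
Δx·Δp = 3.2393.

3.24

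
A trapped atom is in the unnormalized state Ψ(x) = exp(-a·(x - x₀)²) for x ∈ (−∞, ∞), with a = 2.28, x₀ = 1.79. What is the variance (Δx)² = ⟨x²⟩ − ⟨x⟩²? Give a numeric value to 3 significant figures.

0.110

Compute ⟨x⟩ and ⟨x²⟩ separately, then (Δx)² = ⟨x²⟩ − ⟨x⟩².
Gaussian moments (u = x − x₀): ∫u^(2j)·e^(−2au²) du = (2j−1)!!/(4a)^j · √(π/(2a)), odd powers integrate to 0; here √(π/(2a)) = 0.83003.
Normalization: ∫|Ψ|² dx = 0.83003.
⟨x⟩ = 1.7900 and ⟨x²⟩ = 3.3137.
(Δx)² = 3.3137 − (1.7900)² = 0.10965.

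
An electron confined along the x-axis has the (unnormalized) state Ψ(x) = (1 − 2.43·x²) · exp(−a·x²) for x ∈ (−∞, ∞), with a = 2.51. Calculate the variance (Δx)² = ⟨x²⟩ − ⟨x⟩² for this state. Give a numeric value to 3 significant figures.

0.0614

Compute ⟨x⟩ and ⟨x²⟩ separately, then (Δx)² = ⟨x²⟩ − ⟨x⟩².
Expand each integrand as polynomial × e^(−2ax²) and use ∫x^(2j)·e^(−2ax²) dx = (2j−1)!!/(4a)^j · √(π/(2a)), odd powers → 0; here √(π/(2a)) = 0.79108.
Normalization: ∫|Ψ|² dx = 0.54717.
⟨x⟩ = 0.0000 and ⟨x²⟩ = 0.061416.
(Δx)² = 0.061416 − (0.0000)² = 0.061416.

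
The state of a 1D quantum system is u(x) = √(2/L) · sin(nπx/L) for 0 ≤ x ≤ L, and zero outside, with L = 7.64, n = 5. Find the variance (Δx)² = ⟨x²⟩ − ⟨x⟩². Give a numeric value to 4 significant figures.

4.746

Compute ⟨x⟩ and ⟨x²⟩ separately, then (Δx)² = ⟨x²⟩ − ⟨x⟩².
With sin²θ = (1 − cos2θ)/2 on 0 ≤ x ≤ L: ∫sin²(nπx/L) dx = L/2, ∫x·sin²(nπx/L) dx = L²/4, ∫x²·sin²(nπx/L) dx = L³·(1/6 − 1/(4n²π²)); higher powers xᵏ the same way, integrating xᵏ·cos(2nπx/L) by parts.
⟨x⟩ = 3.8200 and ⟨x²⟩ = 19.338.
(Δx)² = 19.338 − (3.8200)² = 4.7459.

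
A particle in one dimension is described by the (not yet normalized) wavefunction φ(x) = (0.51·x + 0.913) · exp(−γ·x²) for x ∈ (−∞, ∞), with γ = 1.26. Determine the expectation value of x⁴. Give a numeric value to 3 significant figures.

0.146

⟨x⁴⟩ = ∫ x⁴·|φ|² dx / ∫|φ|² dx (integrals over the domain).
Expand each integrand as polynomial × e^(−2γx²) and use ∫x^(2j)·e^(−2γx²) dx = (2j−1)!!/(4γ)^j · √(π/(2γ)), odd powers → 0; here √(π/(2γ)) = 1.1165.
State is unnormalized: ∫|φ|² dx = 0.98834, and ∫φ*·x⁴·φ dx = 0.14395, so ⟨x⁴⟩ = 0.14395 / 0.98834.
⟨x⁴⟩ = 0.14565.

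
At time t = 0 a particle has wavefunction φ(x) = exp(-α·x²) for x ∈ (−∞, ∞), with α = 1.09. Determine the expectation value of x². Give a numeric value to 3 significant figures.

⟨x²⟩ = ∫ x²·|φ|² dx / ∫|φ|² dx (integrals over the domain).
Gaussian moments: ∫x^(2j)·e^(−2αx²) dx = (2j−1)!!/(4α)^j · √(π/(2α)), odd powers integrate to 0; here √(π/(2α)) = 1.2005.
State is unnormalized: ∫|φ|² dx = 1.2005, and ∫φ*·x²·φ dx = 0.27533, so ⟨x²⟩ = 0.27533 / 1.2005.
⟨x²⟩ = 0.22936.

0.229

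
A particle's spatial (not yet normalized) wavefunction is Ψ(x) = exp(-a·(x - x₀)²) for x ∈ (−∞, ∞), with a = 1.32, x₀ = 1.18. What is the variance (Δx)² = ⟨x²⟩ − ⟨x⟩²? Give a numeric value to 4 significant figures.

0.1894

Compute ⟨x⟩ and ⟨x²⟩ separately, then (Δx)² = ⟨x²⟩ − ⟨x⟩².
Gaussian moments (u = x − x₀): ∫u^(2j)·e^(−2au²) du = (2j−1)!!/(4a)^j · √(π/(2a)), odd powers integrate to 0; here √(π/(2a)) = 1.0909.
Normalization: ∫|Ψ|² dx = 1.0909.
⟨x⟩ = 1.1800 and ⟨x²⟩ = 1.5818.
(Δx)² = 1.5818 − (1.1800)² = 0.18939.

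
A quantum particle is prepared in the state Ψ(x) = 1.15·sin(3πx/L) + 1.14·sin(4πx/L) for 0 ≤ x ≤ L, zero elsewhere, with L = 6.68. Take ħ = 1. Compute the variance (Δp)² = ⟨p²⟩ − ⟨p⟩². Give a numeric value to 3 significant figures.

Compute ⟨p⟩ and ⟨p²⟩ separately; (Δp)² = ⟨p²⟩ − ⟨p⟩².
d²/dx² sin(jπx/L) = −(jπ/L)²·sin(jπx/L); on 0 ≤ x ≤ L, ∫sin²(jπx/L) dx = L/2 and ∫sin(jπx/L)·sin(lπx/L) dx = 0 for j ≠ l, so only diagonal terms survive in ∫|Ψ|² and ∫Ψ·Ψ″; ∫Ψ·Ψ′ dx = [Ψ²/2] between the walls = 0.
Normalization: ∫|Ψ|² dx = 8.7578.
⟨p⟩ = 0.0000 and ⟨p²⟩ = 2.7580.
(Δp)² = 2.7580 − (0.0000)² = 2.7580.

2.76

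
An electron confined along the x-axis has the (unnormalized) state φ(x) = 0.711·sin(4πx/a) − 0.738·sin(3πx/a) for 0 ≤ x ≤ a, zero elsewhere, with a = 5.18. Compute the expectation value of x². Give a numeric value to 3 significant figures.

14.1

⟨x²⟩ = ∫ x²·|φ|² dx / ∫|φ|² dx (integrals over the domain).
On 0 ≤ x ≤ a (j ≠ l): ∫sin²(jπx/a) dx = a/2, ∫sin(jπx/a)·sin(lπx/a) dx = 0; diagonal moments ∫x·sin²(jπx/a) dx = a²/4, ∫x²·sin²(jπx/a) dx = a³·(1/6 − 1/(4j²π²)); cross terms ∫x·sin(jπx/a)·sin(lπx/a) dx = 0 for j + l even and −4jla²/(π²(j² − l²)²) for j + l odd, ∫x²·sin(jπx/a)·sin(lπx/a) dx = (−1)^(j+l)·4jla³/(π²(j² − l²)²); higher powers the same way via product-to-sum and parts.
State is unnormalized: ∫|φ|² dx = 2.7199, and ∫φ*·x²·φ dx = 38.480, so ⟨x²⟩ = 38.480 / 2.7199.
⟨x²⟩ = 14.148.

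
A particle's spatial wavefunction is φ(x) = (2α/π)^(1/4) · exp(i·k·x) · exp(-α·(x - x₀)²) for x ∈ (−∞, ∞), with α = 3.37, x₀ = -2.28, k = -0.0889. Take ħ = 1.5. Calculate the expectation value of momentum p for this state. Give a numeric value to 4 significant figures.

-0.1334

p φ = −iħ dφ/dx; then ⟨p⟩ = ∫ φ*·(pφ) dx.
Gaussian moments (u = x − x₀): ∫u^(2j)·e^(−2αu²) du = (2j−1)!!/(4α)^j · √(π/(2α)), odd powers integrate to 0; here √(π/(2α)) = 0.68272. Derivatives: φ′ = (ik − 2αu)·φ, φ″ = ((ik − 2αu)² − 2α)·φ; the odd-in-u pieces drop out.
⟨p⟩ = -0.13335.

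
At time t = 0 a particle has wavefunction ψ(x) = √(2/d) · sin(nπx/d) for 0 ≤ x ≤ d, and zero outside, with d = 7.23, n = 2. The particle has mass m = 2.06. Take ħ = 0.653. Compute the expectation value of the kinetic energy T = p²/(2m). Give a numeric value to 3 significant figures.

T = −(ħ²/2m) d²/dx², so ⟨T⟩ = −(ħ²/2m) ∫ ψ*·ψ'' dx; with m = 2.06.
d/dx sin(nπx/d) = (nπ/d)·cos(nπx/d) and d²/dx² sin(nπx/d) = −(nπ/d)²·sin(nπx/d); on 0 ≤ x ≤ d, ∫sin²(nπx/d) dx = d/2 and ∫sin(nπx/d)·cos(nπx/d) dx = 0.
⟨T⟩ = 0.078165.

0.0782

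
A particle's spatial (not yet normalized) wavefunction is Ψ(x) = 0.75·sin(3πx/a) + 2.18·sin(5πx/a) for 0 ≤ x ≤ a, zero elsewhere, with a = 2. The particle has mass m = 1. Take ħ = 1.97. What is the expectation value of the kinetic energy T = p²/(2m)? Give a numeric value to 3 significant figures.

T = −(ħ²/2m) d²/dx², so ⟨T⟩ = −(ħ²/2m) ∫ Ψ*·Ψ'' dx / ∫|Ψ|² dx; with m = 1.
d²/dx² sin(jπx/a) = −(jπ/a)²·sin(jπx/a); on 0 ≤ x ≤ a, ∫sin²(jπx/a) dx = a/2 and ∫sin(jπx/a)·sin(lπx/a) dx = 0 for j ≠ l, so only diagonal terms survive in ∫|Ψ|² and ∫Ψ·Ψ″; ∫Ψ·Ψ′ dx = [Ψ²/2] between the walls = 0.
State is unnormalized: ∫|Ψ|² dx = 5.3149, and ∫Ψ*·(−ħ²/2m · Ψ'') dx = 593.09, so ⟨T⟩ = 593.09 / 5.3149.
⟨T⟩ = 111.59.

112.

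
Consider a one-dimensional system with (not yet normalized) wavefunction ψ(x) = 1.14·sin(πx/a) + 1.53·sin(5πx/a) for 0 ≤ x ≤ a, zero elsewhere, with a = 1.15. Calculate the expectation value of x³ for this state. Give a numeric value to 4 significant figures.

0.3514

⟨x³⟩ = ∫ x³·|ψ|² dx / ∫|ψ|² dx (integrals over the domain).
On 0 ≤ x ≤ a (j ≠ l): ∫sin²(jπx/a) dx = a/2, ∫sin(jπx/a)·sin(lπx/a) dx = 0; diagonal moments ∫x·sin²(jπx/a) dx = a²/4, ∫x²·sin²(jπx/a) dx = a³·(1/6 − 1/(4j²π²)); cross terms ∫x·sin(jπx/a)·sin(lπx/a) dx = 0 for j + l even and −4jla²/(π²(j² − l²)²) for j + l odd, ∫x²·sin(jπx/a)·sin(lπx/a) dx = (−1)^(j+l)·4jla³/(π²(j² − l²)²); higher powers the same way via product-to-sum and parts.
State is unnormalized: ∫|ψ|² dx = 2.0933, and ∫ψ*·x³·ψ dx = 0.73552, so ⟨x³⟩ = 0.73552 / 2.0933.
⟨x³⟩ = 0.35137.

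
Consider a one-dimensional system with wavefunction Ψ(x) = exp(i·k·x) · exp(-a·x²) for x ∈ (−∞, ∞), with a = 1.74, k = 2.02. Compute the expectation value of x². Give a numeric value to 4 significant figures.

0.1437

⟨x²⟩ = ∫ x²·|Ψ|² dx / ∫|Ψ|² dx (integrals over the domain).
Gaussian moments: ∫x^(2j)·e^(−2ax²) dx = (2j−1)!!/(4a)^j · √(π/(2a)), odd powers integrate to 0; here √(π/(2a)) = 0.95013.
State is unnormalized: ∫|Ψ|² dx = 0.95013, and ∫Ψ*·x²·Ψ dx = 0.13651, so ⟨x²⟩ = 0.13651 / 0.95013.
⟨x²⟩ = 0.14368.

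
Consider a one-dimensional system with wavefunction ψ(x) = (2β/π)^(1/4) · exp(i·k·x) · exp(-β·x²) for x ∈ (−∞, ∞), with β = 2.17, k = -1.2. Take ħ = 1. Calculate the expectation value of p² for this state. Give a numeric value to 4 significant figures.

3.610

p² ψ = −ħ² d²ψ/dx²; ⟨p²⟩ = −ħ² ∫ ψ*·ψ'' dx.
Gaussian moments: ∫x^(2j)·e^(−2βx²) dx = (2j−1)!!/(4β)^j · √(π/(2β)), odd powers integrate to 0; here √(π/(2β)) = 0.85081. Derivatives: ψ′ = (ik − 2βx)·ψ, ψ″ = ((ik − 2βx)² − 2β)·ψ; the odd-in-x pieces drop out.
⟨p²⟩ = 3.6100.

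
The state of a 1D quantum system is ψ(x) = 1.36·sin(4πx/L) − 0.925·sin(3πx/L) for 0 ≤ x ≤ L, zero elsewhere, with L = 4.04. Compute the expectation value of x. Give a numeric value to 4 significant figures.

⟨x⟩ = ∫ x·|ψ|² dx / ∫|ψ|² dx (integrals over the domain).
On 0 ≤ x ≤ L (j ≠ l): ∫sin²(jπx/L) dx = L/2, ∫sin(jπx/L)·sin(lπx/L) dx = 0; diagonal moments ∫x·sin²(jπx/L) dx = L²/4, ∫x²·sin²(jπx/L) dx = L³·(1/6 − 1/(4j²π²)); cross terms ∫x·sin(jπx/L)·sin(lπx/L) dx = 0 for j + l even and −4jlL²/(π²(j² − l²)²) for j + l odd, ∫x²·sin(jπx/L)·sin(lπx/L) dx = (−1)^(j+l)·4jlL³/(π²(j² − l²)²); higher powers the same way via product-to-sum and parts.
State is unnormalized: ∫|ψ|² dx = 5.4646, and ∫ψ*·x·ψ dx = 15.114, so ⟨x⟩ = 15.114 / 5.4646.
⟨x⟩ = 2.7659.

2.766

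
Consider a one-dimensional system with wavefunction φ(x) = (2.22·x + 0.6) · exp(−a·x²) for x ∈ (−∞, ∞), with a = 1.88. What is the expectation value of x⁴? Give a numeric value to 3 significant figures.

⟨x⁴⟩ = ∫ x⁴·|φ|² dx / ∫|φ|² dx (integrals over the domain).
Expand each integrand as polynomial × e^(−2ax²) and use ∫x^(2j)·e^(−2ax²) dx = (2j−1)!!/(4a)^j · √(π/(2a)), odd powers → 0; here √(π/(2a)) = 0.91407.
State is unnormalized: ∫|φ|² dx = 0.92812, and ∫φ*·x⁴·φ dx = 0.17636, so ⟨x⁴⟩ = 0.17636 / 0.92812.
⟨x⁴⟩ = 0.19001.

0.190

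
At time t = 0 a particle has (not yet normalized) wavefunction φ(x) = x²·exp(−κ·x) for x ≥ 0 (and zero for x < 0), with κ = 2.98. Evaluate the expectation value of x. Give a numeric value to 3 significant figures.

0.839

⟨x⟩ = ∫ x·|φ|² dx / ∫|φ|² dx (integrals over the domain).
Every integrand reduces to terms xʲ·e^(−2κx) on [0, ∞); use ∫₀^∞ xʲ·e^(−2κx) dx = j!/(2κ)^(j+1).
State is unnormalized: ∫|φ|² dx = 0.0031914, and ∫φ*·x·φ dx = 0.0026773, so ⟨x⟩ = 0.0026773 / 0.0031914.
⟨x⟩ = 0.83893.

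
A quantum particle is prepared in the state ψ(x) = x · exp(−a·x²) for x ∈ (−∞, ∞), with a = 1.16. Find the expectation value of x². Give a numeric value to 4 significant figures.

⟨x²⟩ = ∫ x²·|ψ|² dx / ∫|ψ|² dx (integrals over the domain).
Expand each integrand as polynomial × e^(−2ax²) and use ∫x^(2j)·e^(−2ax²) dx = (2j−1)!!/(4a)^j · √(π/(2a)), odd powers → 0; here √(π/(2a)) = 1.1637.
State is unnormalized: ∫|ψ|² dx = 0.25079, and ∫ψ*·x²·ψ dx = 0.16215, so ⟨x²⟩ = 0.16215 / 0.25079.
⟨x²⟩ = 0.64655.

0.6466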